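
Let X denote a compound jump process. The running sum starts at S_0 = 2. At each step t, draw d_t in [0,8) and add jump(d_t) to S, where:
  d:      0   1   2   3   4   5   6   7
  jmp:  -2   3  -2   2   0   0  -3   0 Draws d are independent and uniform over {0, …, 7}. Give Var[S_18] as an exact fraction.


531/8

Outcome values over d=0..7: [-2, 3, -2, 2, 0, 0, -3, 0]
Σy = -2, Σy² = 30, M = 8
μ = -2/8 = -1/4,  σ² = 30/8 − (-1/4)² = 59/16
Independent increments: Var[S_18] = 18·σ² = 18·(59/16) = 531/8


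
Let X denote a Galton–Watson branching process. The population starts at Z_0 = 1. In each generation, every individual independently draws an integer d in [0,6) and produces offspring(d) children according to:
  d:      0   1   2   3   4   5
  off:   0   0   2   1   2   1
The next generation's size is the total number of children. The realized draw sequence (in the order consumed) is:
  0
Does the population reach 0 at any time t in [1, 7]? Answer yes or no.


gen 0: Z_0=1, draws=[0], offspring=[0], Z_1=0
gen 1: Z_1=0, draws=[], offspring=[], Z_2=0
gen 2: Z_2=0, draws=[], offspring=[], Z_3=0
gen 3: Z_3=0, draws=[], offspring=[], Z_4=0
gen 4: Z_4=0, draws=[], offspring=[], Z_5=0
gen 5: Z_5=0, draws=[], offspring=[], Z_6=0
gen 6: Z_6=0, draws=[], offspring=[], Z_7=0

yes


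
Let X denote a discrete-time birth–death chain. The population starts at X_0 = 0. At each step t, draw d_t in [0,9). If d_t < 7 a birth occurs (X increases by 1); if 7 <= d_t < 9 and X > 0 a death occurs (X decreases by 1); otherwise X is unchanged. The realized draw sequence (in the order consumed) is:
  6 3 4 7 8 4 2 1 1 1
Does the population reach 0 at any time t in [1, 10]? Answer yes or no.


t=0: X=0, d=6 → birth, X_1=1
t=1: X=1, d=3 → birth, X_2=2
t=2: X=2, d=4 → birth, X_3=3
t=3: X=3, d=7 → death, X_4=2
t=4: X=2, d=8 → death, X_5=1
t=5: X=1, d=4 → birth, X_6=2
t=6: X=2, d=2 → birth, X_7=3
t=7: X=3, d=1 → birth, X_8=4
t=8: X=4, d=1 → birth, X_9=5
t=9: X=5, d=1 → birth, X_10=6

no


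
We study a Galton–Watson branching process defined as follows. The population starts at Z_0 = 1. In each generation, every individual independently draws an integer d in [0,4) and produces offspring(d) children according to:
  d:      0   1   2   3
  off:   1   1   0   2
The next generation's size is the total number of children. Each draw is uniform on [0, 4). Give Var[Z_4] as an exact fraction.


2

Outcome values over d=0..3: [1, 1, 0, 2]
Σy = 4, Σy² = 6, M = 4
μ = 4/4 = 1,  σ² = 6/4 − (1)² = 1/2
V_0 = 0, E_0 = 1
V_1 = 1/2·E_0 + (1)²·V_0 = 1/2;  E_1 = 1
V_2 = 1/2·E_1 + (1)²·V_1 = 1;  E_2 = 1
V_3 = 1/2·E_2 + (1)²·V_2 = 3/2;  E_3 = 1
V_4 = 1/2·E_3 + (1)²·V_3 = 2;  E_4 = 1


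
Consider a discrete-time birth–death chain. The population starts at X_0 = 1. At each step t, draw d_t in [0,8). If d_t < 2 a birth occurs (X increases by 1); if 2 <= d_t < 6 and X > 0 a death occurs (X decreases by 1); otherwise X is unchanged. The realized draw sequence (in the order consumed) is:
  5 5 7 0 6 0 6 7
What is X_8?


t=0: X=1, d=5 → death, X_1=0
t=1: X=0, d=5 → hold, X_2=0
t=2: X=0, d=7 → hold, X_3=0
t=3: X=0, d=0 → birth, X_4=1
t=4: X=1, d=6 → hold, X_5=1
t=5: X=1, d=0 → birth, X_6=2
t=6: X=2, d=6 → hold, X_7=2
t=7: X=2, d=7 → hold, X_8=2

2


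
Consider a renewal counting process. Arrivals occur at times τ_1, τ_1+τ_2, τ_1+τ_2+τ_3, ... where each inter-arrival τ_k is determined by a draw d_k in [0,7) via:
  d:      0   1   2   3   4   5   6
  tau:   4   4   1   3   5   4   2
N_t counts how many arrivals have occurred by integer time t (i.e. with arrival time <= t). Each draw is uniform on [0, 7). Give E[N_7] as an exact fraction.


Inter-arrival values over d=0..6: [4, 4, 1, 3, 5, 4, 2]
Each d has probability 1/7, so the pmf of τ is: f(1) = 1/7, f(2) = 1/7, f(3) = 1/7, f(4) = 3/7, f(5) = 1/7
Renewal equation for m(n) = E[N_n]: condition on τ_1 = k (if k <= n, one arrival plus a fresh copy on the remaining n−k steps): m(n) = F(n) + Σ_{k<=n} f(k)·m(n−k), where F(n) = P(τ <= n) and m(0) = 0
m(1) = F(1) = 1/7
m(2) = F(2) + f(1)·m(1) = 2/7 + 1/7·1/7 = 15/49
m(3) = F(3) + f(1)·m(2) + f(2)·m(1) = 3/7 + 1/7·15/49 + 1/7·1/7 = 169/343
m(4) = F(4) + f(1)·m(3) + f(2)·m(2) + f(3)·m(1) = 6/7 + 1/7·169/343 + 1/7·15/49 + 1/7·1/7 = 2381/2401
m(5) = F(5) + f(1)·m(4) + f(2)·m(3) + f(3)·m(2) + f(4)·m(1) = 1 + 1/7·2381/2401 + 1/7·169/343 + 1/7·15/49 + 3/7·1/7 = 22135/16807
m(6) = F(6) + f(1)·m(5) + f(2)·m(4) + f(3)·m(3) + f(4)·m(2) + f(5)·m(1) = 1 + 1/7·22135/16807 + 1/7·2381/2401 + 1/7·169/343 + 3/7·15/49 + 1/7·1/7 = 182568/117649
m(7) = F(7) + f(1)·m(6) + f(2)·m(5) + f(3)·m(4) + f(4)·m(3) + f(5)·m(2) = 1 + 1/7·182568/117649 + 1/7·22135/16807 + 1/7·2381/2401 + 3/7·169/343 + 1/7·15/49 = 1487641/823543
E[N_7] = m(7) = 1487641/823543

1487641/823543


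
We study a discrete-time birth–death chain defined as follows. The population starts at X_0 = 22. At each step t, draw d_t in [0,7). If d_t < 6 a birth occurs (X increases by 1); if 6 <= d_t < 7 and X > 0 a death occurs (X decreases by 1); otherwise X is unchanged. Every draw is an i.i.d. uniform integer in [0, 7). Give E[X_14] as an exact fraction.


X can drop by at most 1 per step and X_0 = 22 > T = 14, so X_t >= 22 − t >= 8 > 0 for every t <= 14: the floor at 0 (the 'and X > 0' condition) never binds. Hence X_14 = X_0 + Σ_{t<14} Y_t with i.i.d. increments Y_t = y(d_t) ∈ {+1, −1, 0}.
Outcome values over d=0..6: [1, 1, 1, 1, 1, 1, -1]
Σy = 5, Σy² = 7, M = 7
μ = 5/7 = 5/7,  σ² = 7/7 − (5/7)² = 24/49
E[X_14] = 22 + 14·(5/7) = 32

32


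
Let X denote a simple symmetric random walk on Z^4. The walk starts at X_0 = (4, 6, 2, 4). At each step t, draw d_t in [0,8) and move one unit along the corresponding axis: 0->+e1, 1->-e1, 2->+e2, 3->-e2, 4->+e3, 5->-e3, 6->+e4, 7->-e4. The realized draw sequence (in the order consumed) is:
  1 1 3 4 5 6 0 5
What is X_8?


t=0: X=(4, 6, 2, 4), d=1 → -e1, X_1=(3, 6, 2, 4)
t=1: X=(3, 6, 2, 4), d=1 → -e1, X_2=(2, 6, 2, 4)
t=2: X=(2, 6, 2, 4), d=3 → -e2, X_3=(2, 5, 2, 4)
t=3: X=(2, 5, 2, 4), d=4 → +e3, X_4=(2, 5, 3, 4)
t=4: X=(2, 5, 3, 4), d=5 → -e3, X_5=(2, 5, 2, 4)
t=5: X=(2, 5, 2, 4), d=6 → +e4, X_6=(2, 5, 2, 5)
t=6: X=(2, 5, 2, 5), d=0 → +e1, X_7=(3, 5, 2, 5)
t=7: X=(3, 5, 2, 5), d=5 → -e3, X_8=(3, 5, 1, 5)

(3, 5, 1, 5)


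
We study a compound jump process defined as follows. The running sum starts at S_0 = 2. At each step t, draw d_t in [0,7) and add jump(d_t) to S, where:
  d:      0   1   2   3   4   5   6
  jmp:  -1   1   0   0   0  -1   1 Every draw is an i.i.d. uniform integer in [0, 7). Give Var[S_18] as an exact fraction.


Outcome values over d=0..6: [-1, 1, 0, 0, 0, -1, 1]
Σy = 0, Σy² = 4, M = 7
μ = 0/7 = 0,  σ² = 4/7 − (0)² = 4/7
Independent increments: Var[S_18] = 18·σ² = 18·(4/7) = 72/7

72/7


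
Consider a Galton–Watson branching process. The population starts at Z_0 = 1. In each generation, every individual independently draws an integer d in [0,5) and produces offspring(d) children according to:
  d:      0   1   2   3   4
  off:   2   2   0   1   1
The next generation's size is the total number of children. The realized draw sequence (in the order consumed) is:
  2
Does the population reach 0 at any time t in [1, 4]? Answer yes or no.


yes

gen 0: Z_0=1, draws=[2], offspring=[0], Z_1=0
gen 1: Z_1=0, draws=[], offspring=[], Z_2=0
gen 2: Z_2=0, draws=[], offspring=[], Z_3=0
gen 3: Z_3=0, draws=[], offspring=[], Z_4=0


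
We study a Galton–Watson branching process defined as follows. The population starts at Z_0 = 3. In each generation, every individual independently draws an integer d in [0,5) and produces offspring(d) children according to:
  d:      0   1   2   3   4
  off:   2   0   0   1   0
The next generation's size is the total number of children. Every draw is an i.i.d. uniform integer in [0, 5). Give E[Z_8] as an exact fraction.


19683/390625

Outcome values over d=0..4: [2, 0, 0, 1, 0]
Σy = 3, Σy² = 5, M = 5
μ = 3/5 = 3/5,  σ² = 5/5 − (3/5)² = 16/25
E[Z_0] = 3
E[Z_1] = 3/5·E[Z_0] = 9/5
E[Z_2] = 3/5·E[Z_1] = 27/25
E[Z_3] = 3/5·E[Z_2] = 81/125
E[Z_4] = 3/5·E[Z_3] = 243/625
E[Z_5] = 3/5·E[Z_4] = 729/3125
E[Z_6] = 3/5·E[Z_5] = 2187/15625
E[Z_7] = 3/5·E[Z_6] = 6561/78125
E[Z_8] = 3/5·E[Z_7] = 19683/390625


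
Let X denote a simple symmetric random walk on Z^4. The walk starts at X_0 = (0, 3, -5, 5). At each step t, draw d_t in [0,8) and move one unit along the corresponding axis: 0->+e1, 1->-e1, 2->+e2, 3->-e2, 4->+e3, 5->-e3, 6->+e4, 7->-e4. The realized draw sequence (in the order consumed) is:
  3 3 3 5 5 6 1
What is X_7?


t=0: X=(0, 3, -5, 5), d=3 → -e2, X_1=(0, 2, -5, 5)
t=1: X=(0, 2, -5, 5), d=3 → -e2, X_2=(0, 1, -5, 5)
t=2: X=(0, 1, -5, 5), d=3 → -e2, X_3=(0, 0, -5, 5)
t=3: X=(0, 0, -5, 5), d=5 → -e3, X_4=(0, 0, -6, 5)
t=4: X=(0, 0, -6, 5), d=5 → -e3, X_5=(0, 0, -7, 5)
t=5: X=(0, 0, -7, 5), d=6 → +e4, X_6=(0, 0, -7, 6)
t=6: X=(0, 0, -7, 6), d=1 → -e1, X_7=(-1, 0, -7, 6)

(-1, 0, -7, 6)


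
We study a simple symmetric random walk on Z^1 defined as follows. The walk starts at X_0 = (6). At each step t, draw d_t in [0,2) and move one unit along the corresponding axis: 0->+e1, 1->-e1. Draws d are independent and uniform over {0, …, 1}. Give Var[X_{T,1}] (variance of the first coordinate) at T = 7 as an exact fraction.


7

Outcome values over d=0..1: [1, -1]
Σy = 0, Σy² = 2, M = 2
μ = 0/2 = 0,  σ² = 2/2 − (0)² = 1
Independent increments: Var[X_7] = 7·σ² = 7·(1) = 7


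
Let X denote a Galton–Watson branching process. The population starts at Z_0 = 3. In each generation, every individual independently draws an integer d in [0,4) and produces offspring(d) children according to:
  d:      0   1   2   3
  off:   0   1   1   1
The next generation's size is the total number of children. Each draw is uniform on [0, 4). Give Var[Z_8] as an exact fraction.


Outcome values over d=0..3: [0, 1, 1, 1]
Σy = 3, Σy² = 3, M = 4
μ = 3/4 = 3/4,  σ² = 3/4 − (3/4)² = 3/16
V_0 = 0, E_0 = 3
V_1 = 3/16·E_0 + (3/4)²·V_0 = 9/16;  E_1 = 9/4
V_2 = 3/16·E_1 + (3/4)²·V_1 = 189/256;  E_2 = 27/16
V_3 = 3/16·E_2 + (3/4)²·V_2 = 2997/4096;  E_3 = 81/64
V_4 = 3/16·E_3 + (3/4)²·V_3 = 42525/65536;  E_4 = 243/256
V_5 = 3/16·E_4 + (3/4)²·V_4 = 569349/1048576;  E_5 = 729/1024
V_6 = 3/16·E_5 + (3/4)²·V_5 = 7363629/16777216;  E_6 = 2187/4096
V_7 = 3/16·E_6 + (3/4)²·V_6 = 93146517/268435456;  E_7 = 6561/16384
V_8 = 3/16·E_7 + (3/4)²·V_7 = 1160804925/4294967296;  E_8 = 19683/65536

1160804925/4294967296


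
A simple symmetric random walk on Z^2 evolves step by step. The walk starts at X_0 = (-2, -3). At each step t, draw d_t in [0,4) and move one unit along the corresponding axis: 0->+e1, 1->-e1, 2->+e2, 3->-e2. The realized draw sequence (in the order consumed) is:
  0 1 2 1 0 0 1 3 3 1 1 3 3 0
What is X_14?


t=0: X=(-2, -3), d=0 → +e1, X_1=(-1, -3)
t=1: X=(-1, -3), d=1 → -e1, X_2=(-2, -3)
t=2: X=(-2, -3), d=2 → +e2, X_3=(-2, -2)
t=3: X=(-2, -2), d=1 → -e1, X_4=(-3, -2)
t=4: X=(-3, -2), d=0 → +e1, X_5=(-2, -2)
t=5: X=(-2, -2), d=0 → +e1, X_6=(-1, -2)
t=6: X=(-1, -2), d=1 → -e1, X_7=(-2, -2)
t=7: X=(-2, -2), d=3 → -e2, X_8=(-2, -3)
t=8: X=(-2, -3), d=3 → -e2, X_9=(-2, -4)
t=9: X=(-2, -4), d=1 → -e1, X_10=(-3, -4)
t=10: X=(-3, -4), d=1 → -e1, X_11=(-4, -4)
t=11: X=(-4, -4), d=3 → -e2, X_12=(-4, -5)
t=12: X=(-4, -5), d=3 → -e2, X_13=(-4, -6)
t=13: X=(-4, -6), d=0 → +e1, X_14=(-3, -6)

(-3, -6)


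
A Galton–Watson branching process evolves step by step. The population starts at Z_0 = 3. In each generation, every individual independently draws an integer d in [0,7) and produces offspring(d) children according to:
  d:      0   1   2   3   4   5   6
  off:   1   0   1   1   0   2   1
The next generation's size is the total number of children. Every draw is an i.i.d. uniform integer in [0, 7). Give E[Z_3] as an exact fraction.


648/343

Outcome values over d=0..6: [1, 0, 1, 1, 0, 2, 1]
Σy = 6, Σy² = 8, M = 7
μ = 6/7 = 6/7,  σ² = 8/7 − (6/7)² = 20/49
E[Z_0] = 3
E[Z_1] = 6/7·E[Z_0] = 18/7
E[Z_2] = 6/7·E[Z_1] = 108/49
E[Z_3] = 6/7·E[Z_2] = 648/343


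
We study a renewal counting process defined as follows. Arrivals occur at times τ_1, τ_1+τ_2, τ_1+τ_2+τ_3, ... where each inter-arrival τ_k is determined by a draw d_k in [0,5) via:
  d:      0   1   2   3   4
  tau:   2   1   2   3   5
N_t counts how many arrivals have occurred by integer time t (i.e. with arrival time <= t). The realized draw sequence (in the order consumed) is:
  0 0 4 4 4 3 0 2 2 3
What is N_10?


draw d_1=0: τ_1=2, arrival time A_1=2
draw d_2=0: τ_2=2, arrival time A_2=4
draw d_3=4: τ_3=5, arrival time A_3=9
draw d_4=4: τ_4=5, arrival time A_4=14
draw d_5=4: τ_5=5, arrival time A_5=19
draw d_6=3: τ_6=3, arrival time A_6=22
draw d_7=0: τ_7=2, arrival time A_7=24
draw d_8=2: τ_8=2, arrival time A_8=26
draw d_9=2: τ_9=2, arrival time A_9=28
draw d_10=3: τ_10=3, arrival time A_10=31
N_t over t=0..10: 0:0 1:0 2:1 3:1 4:2 5:2 6:2 7:2 8:2 9:3 10:3

3


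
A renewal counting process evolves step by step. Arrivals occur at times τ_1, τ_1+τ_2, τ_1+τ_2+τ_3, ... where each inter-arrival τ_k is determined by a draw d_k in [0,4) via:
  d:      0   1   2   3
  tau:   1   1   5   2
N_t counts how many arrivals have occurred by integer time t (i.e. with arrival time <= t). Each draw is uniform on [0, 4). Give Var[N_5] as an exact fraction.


391/256

Inter-arrival values over d=0..3: [1, 1, 5, 2]
Each d has probability 1/4, so the pmf of τ is: f(1) = 1/2, f(2) = 1/4, f(5) = 1/4
Let p_n(j) = P(N_n = j), with p_0 = [1]. Condition on τ_1: p_n(0) = P(τ > n), and for j >= 1, p_n(j) = Σ_{k<=n} f(k)·p_{n−k}(j−1)
p_1 = [1/2, 1/2]  (j = 0..1)
p_2 = [1/4, 1/2, 1/4]  (j = 0..2)
p_3 = [1/4, 1/4, 3/8, 1/8]  (j = 0..3)
p_4 = [1/4, 3/16, 1/4, 1/4, 1/16]  (j = 0..4)
p_5 = [0, 7/16, 5/32, 7/32, 5/32, 1/32]  (j = 0..5)
E[N_5] = Σ j·p_5(j) = 35/16;  E[N_5²] = Σ j²·p_5(j) = 101/16
Var[N_5] = 101/16 − (35/16)² = 391/256


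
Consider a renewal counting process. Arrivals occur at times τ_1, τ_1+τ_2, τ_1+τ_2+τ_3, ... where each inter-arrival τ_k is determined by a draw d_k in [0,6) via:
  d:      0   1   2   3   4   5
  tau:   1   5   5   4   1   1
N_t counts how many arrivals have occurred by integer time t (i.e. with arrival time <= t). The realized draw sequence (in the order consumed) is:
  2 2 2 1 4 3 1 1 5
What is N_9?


1

draw d_1=2: τ_1=5, arrival time A_1=5
draw d_2=2: τ_2=5, arrival time A_2=10
draw d_3=2: τ_3=5, arrival time A_3=15
draw d_4=1: τ_4=5, arrival time A_4=20
draw d_5=4: τ_5=1, arrival time A_5=21
draw d_6=3: τ_6=4, arrival time A_6=25
draw d_7=1: τ_7=5, arrival time A_7=30
draw d_8=1: τ_8=5, arrival time A_8=35
draw d_9=5: τ_9=1, arrival time A_9=36
N_t over t=0..9: 0:0 1:0 2:0 3:0 4:0 5:1 6:1 7:1 8:1 9:1


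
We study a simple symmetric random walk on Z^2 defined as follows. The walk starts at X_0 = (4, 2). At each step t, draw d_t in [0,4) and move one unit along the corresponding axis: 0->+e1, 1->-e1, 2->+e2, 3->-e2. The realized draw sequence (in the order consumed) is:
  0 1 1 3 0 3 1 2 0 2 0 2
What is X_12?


(5, 3)

t=0: X=(4, 2), d=0 → +e1, X_1=(5, 2)
t=1: X=(5, 2), d=1 → -e1, X_2=(4, 2)
t=2: X=(4, 2), d=1 → -e1, X_3=(3, 2)
t=3: X=(3, 2), d=3 → -e2, X_4=(3, 1)
t=4: X=(3, 1), d=0 → +e1, X_5=(4, 1)
t=5: X=(4, 1), d=3 → -e2, X_6=(4, 0)
t=6: X=(4, 0), d=1 → -e1, X_7=(3, 0)
t=7: X=(3, 0), d=2 → +e2, X_8=(3, 1)
t=8: X=(3, 1), d=0 → +e1, X_9=(4, 1)
t=9: X=(4, 1), d=2 → +e2, X_10=(4, 2)
t=10: X=(4, 2), d=0 → +e1, X_11=(5, 2)
t=11: X=(5, 2), d=2 → +e2, X_12=(5, 3)


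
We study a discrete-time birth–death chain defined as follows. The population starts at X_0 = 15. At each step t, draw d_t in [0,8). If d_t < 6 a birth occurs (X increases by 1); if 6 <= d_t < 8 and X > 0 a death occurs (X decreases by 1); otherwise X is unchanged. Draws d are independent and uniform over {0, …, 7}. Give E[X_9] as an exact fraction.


39/2

X can drop by at most 1 per step and X_0 = 15 > T = 9, so X_t >= 15 − t >= 6 > 0 for every t <= 9: the floor at 0 (the 'and X > 0' condition) never binds. Hence X_9 = X_0 + Σ_{t<9} Y_t with i.i.d. increments Y_t = y(d_t) ∈ {+1, −1, 0}.
Outcome values over d=0..7: [1, 1, 1, 1, 1, 1, -1, -1]
Σy = 4, Σy² = 8, M = 8
μ = 4/8 = 1/2,  σ² = 8/8 − (1/2)² = 3/4
E[X_9] = 15 + 9·(1/2) = 39/2


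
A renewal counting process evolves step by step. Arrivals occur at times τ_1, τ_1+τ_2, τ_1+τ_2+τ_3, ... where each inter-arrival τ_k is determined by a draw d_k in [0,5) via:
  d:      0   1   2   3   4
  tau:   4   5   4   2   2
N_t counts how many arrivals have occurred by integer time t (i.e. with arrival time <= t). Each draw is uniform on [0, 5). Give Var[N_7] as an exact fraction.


5256/15625

Inter-arrival values over d=0..4: [4, 5, 4, 2, 2]
Each d has probability 1/5, so the pmf of τ is: f(2) = 2/5, f(4) = 2/5, f(5) = 1/5
Let p_n(j) = P(N_n = j), with p_0 = [1]. Condition on τ_1: p_n(0) = P(τ > n), and for j >= 1, p_n(j) = Σ_{k<=n} f(k)·p_{n−k}(j−1)
p_1 = [1]  (j = 0)
p_2 = [3/5, 2/5]  (j = 0..1)
p_3 = [3/5, 2/5]  (j = 0..1)
p_4 = [1/5, 16/25, 4/25]  (j = 0..2)
p_5 = [0, 21/25, 4/25]  (j = 0..2)
p_6 = [0, 13/25, 52/125, 8/125]  (j = 0..3)
p_7 = [0, 9/25, 72/125, 8/125]  (j = 0..3)
E[N_7] = Σ j·p_7(j) = 213/125;  E[N_7²] = Σ j²·p_7(j) = 81/25
Var[N_7] = 81/25 − (213/125)² = 5256/15625


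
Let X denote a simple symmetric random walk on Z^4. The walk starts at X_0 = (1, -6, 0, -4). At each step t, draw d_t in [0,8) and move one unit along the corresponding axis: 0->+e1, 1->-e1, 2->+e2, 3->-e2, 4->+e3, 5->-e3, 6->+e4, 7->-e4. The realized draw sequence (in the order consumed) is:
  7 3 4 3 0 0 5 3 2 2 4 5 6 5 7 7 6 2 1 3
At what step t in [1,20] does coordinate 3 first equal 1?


t=0: X=(1, -6, 0, -4), d=7 → -e4, X_1=(1, -6, 0, -5)
t=1: X=(1, -6, 0, -5), d=3 → -e2, X_2=(1, -7, 0, -5)
t=2: X=(1, -7, 0, -5), d=4 → +e3, X_3=(1, -7, 1, -5)
t=3: X=(1, -7, 1, -5), d=3 → -e2, X_4=(1, -8, 1, -5)
t=4: X=(1, -8, 1, -5), d=0 → +e1, X_5=(2, -8, 1, -5)
t=5: X=(2, -8, 1, -5), d=0 → +e1, X_6=(3, -8, 1, -5)
t=6: X=(3, -8, 1, -5), d=5 → -e3, X_7=(3, -8, 0, -5)
t=7: X=(3, -8, 0, -5), d=3 → -e2, X_8=(3, -9, 0, -5)
t=8: X=(3, -9, 0, -5), d=2 → +e2, X_9=(3, -8, 0, -5)
t=9: X=(3, -8, 0, -5), d=2 → +e2, X_10=(3, -7, 0, -5)
t=10: X=(3, -7, 0, -5), d=4 → +e3, X_11=(3, -7, 1, -5)
t=11: X=(3, -7, 1, -5), d=5 → -e3, X_12=(3, -7, 0, -5)
t=12: X=(3, -7, 0, -5), d=6 → +e4, X_13=(3, -7, 0, -4)
t=13: X=(3, -7, 0, -4), d=5 → -e3, X_14=(3, -7, -1, -4)
t=14: X=(3, -7, -1, -4), d=7 → -e4, X_15=(3, -7, -1, -5)
t=15: X=(3, -7, -1, -5), d=7 → -e4, X_16=(3, -7, -1, -6)
t=16: X=(3, -7, -1, -6), d=6 → +e4, X_17=(3, -7, -1, -5)
t=17: X=(3, -7, -1, -5), d=2 → +e2, X_18=(3, -6, -1, -5)
t=18: X=(3, -6, -1, -5), d=1 → -e1, X_19=(2, -6, -1, -5)
t=19: X=(2, -6, -1, -5), d=3 → -e2, X_20=(2, -7, -1, -5)

3


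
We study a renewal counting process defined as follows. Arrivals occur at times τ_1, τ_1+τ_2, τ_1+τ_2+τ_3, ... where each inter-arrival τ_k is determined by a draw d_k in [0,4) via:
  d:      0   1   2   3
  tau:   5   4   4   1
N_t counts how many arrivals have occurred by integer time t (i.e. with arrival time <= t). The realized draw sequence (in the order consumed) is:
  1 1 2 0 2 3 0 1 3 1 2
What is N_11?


2

draw d_1=1: τ_1=4, arrival time A_1=4
draw d_2=1: τ_2=4, arrival time A_2=8
draw d_3=2: τ_3=4, arrival time A_3=12
draw d_4=0: τ_4=5, arrival time A_4=17
draw d_5=2: τ_5=4, arrival time A_5=21
draw d_6=3: τ_6=1, arrival time A_6=22
draw d_7=0: τ_7=5, arrival time A_7=27
draw d_8=1: τ_8=4, arrival time A_8=31
draw d_9=3: τ_9=1, arrival time A_9=32
draw d_10=1: τ_10=4, arrival time A_10=36
draw d_11=2: τ_11=4, arrival time A_11=40
N_t over t=0..11: 0:0 1:0 2:0 3:0 4:1 5:1 6:1 7:1 8:2 9:2 10:2 11:2


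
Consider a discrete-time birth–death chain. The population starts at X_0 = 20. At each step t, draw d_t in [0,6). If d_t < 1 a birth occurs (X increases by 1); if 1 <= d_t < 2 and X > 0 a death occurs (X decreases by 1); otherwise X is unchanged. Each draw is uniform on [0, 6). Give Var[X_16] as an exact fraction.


X can drop by at most 1 per step and X_0 = 20 > T = 16, so X_t >= 20 − t >= 4 > 0 for every t <= 16: the floor at 0 (the 'and X > 0' condition) never binds. Hence X_16 = X_0 + Σ_{t<16} Y_t with i.i.d. increments Y_t = y(d_t) ∈ {+1, −1, 0}.
Outcome values over d=0..5: [1, -1, 0, 0, 0, 0]
Σy = 0, Σy² = 2, M = 6
μ = 0/6 = 0,  σ² = 2/6 − (0)² = 1/3
Independent increments: Var[X_16] = 16·σ² = 16·(1/3) = 16/3

16/3


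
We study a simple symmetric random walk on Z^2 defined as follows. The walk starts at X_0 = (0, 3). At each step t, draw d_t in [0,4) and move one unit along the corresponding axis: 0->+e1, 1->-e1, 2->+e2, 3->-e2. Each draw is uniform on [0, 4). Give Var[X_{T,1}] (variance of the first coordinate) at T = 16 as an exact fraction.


Outcome values over d=0..3: [1, -1, 0, 0]
Σy = 0, Σy² = 2, M = 4
μ = 0/4 = 0,  σ² = 2/4 − (0)² = 1/2
Independent increments: Var[X_16] = 16·σ² = 16·(1/2) = 8

8


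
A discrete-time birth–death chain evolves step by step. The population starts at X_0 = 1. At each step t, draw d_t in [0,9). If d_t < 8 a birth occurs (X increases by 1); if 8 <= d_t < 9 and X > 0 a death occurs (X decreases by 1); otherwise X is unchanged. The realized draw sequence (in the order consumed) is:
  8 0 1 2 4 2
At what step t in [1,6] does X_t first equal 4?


t=0: X=1, d=8 → death, X_1=0
t=1: X=0, d=0 → birth, X_2=1
t=2: X=1, d=1 → birth, X_3=2
t=3: X=2, d=2 → birth, X_4=3
t=4: X=3, d=4 → birth, X_5=4
t=5: X=4, d=2 → birth, X_6=5

5


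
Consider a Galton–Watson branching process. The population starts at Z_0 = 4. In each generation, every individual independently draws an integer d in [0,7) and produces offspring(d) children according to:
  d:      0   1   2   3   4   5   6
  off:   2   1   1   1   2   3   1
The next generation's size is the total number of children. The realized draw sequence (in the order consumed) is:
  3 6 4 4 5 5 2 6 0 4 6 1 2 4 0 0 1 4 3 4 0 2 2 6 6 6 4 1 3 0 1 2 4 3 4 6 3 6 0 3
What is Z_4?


gen 0: Z_0=4, draws=[3, 6, 4, 4], offspring=[1, 1, 2, 2], Z_1=6
gen 1: Z_1=6, draws=[5, 5, 2, 6, 0, 4], offspring=[3, 3, 1, 1, 2, 2], Z_2=12
gen 2: Z_2=12, draws=[6, 1, 2, 4, 0, 0, 1, 4, 3, 4, 0, 2], offspring=[1, 1, 1, 2, 2, 2, 1, 2, 1, 2, 2, 1], Z_3=18
gen 3: Z_3=18, draws=[2, 6, 6, 6, 4, 1, 3, 0, 1, 2, 4, 3, 4, 6, 3, 6, 0, 3], offspring=[1, 1, 1, 1, 2, 1, 1, 2, 1, 1, 2, 1, 2, 1, 1, 1, 2, 1], Z_4=23

23


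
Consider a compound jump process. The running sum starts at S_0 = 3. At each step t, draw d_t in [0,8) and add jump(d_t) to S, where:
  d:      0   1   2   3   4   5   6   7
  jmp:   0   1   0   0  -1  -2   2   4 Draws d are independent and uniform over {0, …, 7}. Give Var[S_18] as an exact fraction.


Outcome values over d=0..7: [0, 1, 0, 0, -1, -2, 2, 4]
Σy = 4, Σy² = 26, M = 8
μ = 4/8 = 1/2,  σ² = 26/8 − (1/2)² = 3
Independent increments: Var[S_18] = 18·σ² = 18·(3) = 54

54


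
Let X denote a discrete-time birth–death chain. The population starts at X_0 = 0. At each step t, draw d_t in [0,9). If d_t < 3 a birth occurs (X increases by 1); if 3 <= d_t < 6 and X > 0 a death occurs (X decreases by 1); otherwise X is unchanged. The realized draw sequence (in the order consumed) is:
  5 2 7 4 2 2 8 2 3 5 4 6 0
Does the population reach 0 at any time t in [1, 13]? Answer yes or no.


t=0: X=0, d=5 → hold, X_1=0
t=1: X=0, d=2 → birth, X_2=1
t=2: X=1, d=7 → hold, X_3=1
t=3: X=1, d=4 → death, X_4=0
t=4: X=0, d=2 → birth, X_5=1
t=5: X=1, d=2 → birth, X_6=2
t=6: X=2, d=8 → hold, X_7=2
t=7: X=2, d=2 → birth, X_8=3
t=8: X=3, d=3 → death, X_9=2
t=9: X=2, d=5 → death, X_10=1
t=10: X=1, d=4 → death, X_11=0
t=11: X=0, d=6 → hold, X_12=0
t=12: X=0, d=0 → birth, X_13=1

yes


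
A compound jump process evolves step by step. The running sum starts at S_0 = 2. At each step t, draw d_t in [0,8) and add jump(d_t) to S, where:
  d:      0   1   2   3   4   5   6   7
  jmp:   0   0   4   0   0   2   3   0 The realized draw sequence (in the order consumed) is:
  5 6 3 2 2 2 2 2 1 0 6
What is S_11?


30

t=0: S=2, d=5, jump=2, S_1=4
t=1: S=4, d=6, jump=3, S_2=7
t=2: S=7, d=3, jump=0, S_3=7
t=3: S=7, d=2, jump=4, S_4=11
t=4: S=11, d=2, jump=4, S_5=15
t=5: S=15, d=2, jump=4, S_6=19
t=6: S=19, d=2, jump=4, S_7=23
t=7: S=23, d=2, jump=4, S_8=27
t=8: S=27, d=1, jump=0, S_9=27
t=9: S=27, d=0, jump=0, S_10=27
t=10: S=27, d=6, jump=3, S_11=30


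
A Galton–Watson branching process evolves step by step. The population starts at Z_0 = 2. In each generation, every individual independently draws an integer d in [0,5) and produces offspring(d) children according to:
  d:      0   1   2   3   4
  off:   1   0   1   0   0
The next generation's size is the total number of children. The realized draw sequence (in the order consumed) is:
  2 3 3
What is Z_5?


0

gen 0: Z_0=2, draws=[2, 3], offspring=[1, 0], Z_1=1
gen 1: Z_1=1, draws=[3], offspring=[0], Z_2=0
gen 2: Z_2=0, draws=[], offspring=[], Z_3=0
gen 3: Z_3=0, draws=[], offspring=[], Z_4=0
gen 4: Z_4=0, draws=[], offspring=[], Z_5=0


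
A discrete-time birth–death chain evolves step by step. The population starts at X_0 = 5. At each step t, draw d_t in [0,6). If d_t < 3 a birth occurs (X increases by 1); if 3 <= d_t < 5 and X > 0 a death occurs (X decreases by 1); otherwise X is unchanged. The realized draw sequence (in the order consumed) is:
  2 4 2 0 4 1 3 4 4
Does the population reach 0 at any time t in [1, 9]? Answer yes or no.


no

t=0: X=5, d=2 → birth, X_1=6
t=1: X=6, d=4 → death, X_2=5
t=2: X=5, d=2 → birth, X_3=6
t=3: X=6, d=0 → birth, X_4=7
t=4: X=7, d=4 → death, X_5=6
t=5: X=6, d=1 → birth, X_6=7
t=6: X=7, d=3 → death, X_7=6
t=7: X=6, d=4 → death, X_8=5
t=8: X=5, d=4 → death, X_9=4


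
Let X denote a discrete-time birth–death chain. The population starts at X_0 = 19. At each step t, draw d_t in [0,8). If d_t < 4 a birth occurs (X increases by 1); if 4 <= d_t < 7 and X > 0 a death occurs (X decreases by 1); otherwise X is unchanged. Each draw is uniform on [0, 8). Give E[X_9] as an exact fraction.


161/8

X can drop by at most 1 per step and X_0 = 19 > T = 9, so X_t >= 19 − t >= 10 > 0 for every t <= 9: the floor at 0 (the 'and X > 0' condition) never binds. Hence X_9 = X_0 + Σ_{t<9} Y_t with i.i.d. increments Y_t = y(d_t) ∈ {+1, −1, 0}.
Outcome values over d=0..7: [1, 1, 1, 1, -1, -1, -1, 0]
Σy = 1, Σy² = 7, M = 8
μ = 1/8 = 1/8,  σ² = 7/8 − (1/8)² = 55/64
E[X_9] = 19 + 9·(1/8) = 161/8


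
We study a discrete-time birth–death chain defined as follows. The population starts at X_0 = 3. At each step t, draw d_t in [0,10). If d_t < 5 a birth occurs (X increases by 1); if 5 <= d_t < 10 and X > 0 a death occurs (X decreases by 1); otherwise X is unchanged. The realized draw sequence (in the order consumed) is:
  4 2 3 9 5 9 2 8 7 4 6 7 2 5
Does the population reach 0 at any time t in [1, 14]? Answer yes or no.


no

t=0: X=3, d=4 → birth, X_1=4
t=1: X=4, d=2 → birth, X_2=5
t=2: X=5, d=3 → birth, X_3=6
t=3: X=6, d=9 → death, X_4=5
t=4: X=5, d=5 → death, X_5=4
t=5: X=4, d=9 → death, X_6=3
t=6: X=3, d=2 → birth, X_7=4
t=7: X=4, d=8 → death, X_8=3
t=8: X=3, d=7 → death, X_9=2
t=9: X=2, d=4 → birth, X_10=3
t=10: X=3, d=6 → death, X_11=2
t=11: X=2, d=7 → death, X_12=1
t=12: X=1, d=2 → birth, X_13=2
t=13: X=2, d=5 → death, X_14=1


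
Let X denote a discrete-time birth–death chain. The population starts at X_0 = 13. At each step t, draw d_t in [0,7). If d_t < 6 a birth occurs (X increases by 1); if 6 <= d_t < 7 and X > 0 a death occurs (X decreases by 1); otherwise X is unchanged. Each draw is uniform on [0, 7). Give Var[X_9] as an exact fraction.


216/49

X can drop by at most 1 per step and X_0 = 13 > T = 9, so X_t >= 13 − t >= 4 > 0 for every t <= 9: the floor at 0 (the 'and X > 0' condition) never binds. Hence X_9 = X_0 + Σ_{t<9} Y_t with i.i.d. increments Y_t = y(d_t) ∈ {+1, −1, 0}.
Outcome values over d=0..6: [1, 1, 1, 1, 1, 1, -1]
Σy = 5, Σy² = 7, M = 7
μ = 5/7 = 5/7,  σ² = 7/7 − (5/7)² = 24/49
Independent increments: Var[X_9] = 9·σ² = 9·(24/49) = 216/49


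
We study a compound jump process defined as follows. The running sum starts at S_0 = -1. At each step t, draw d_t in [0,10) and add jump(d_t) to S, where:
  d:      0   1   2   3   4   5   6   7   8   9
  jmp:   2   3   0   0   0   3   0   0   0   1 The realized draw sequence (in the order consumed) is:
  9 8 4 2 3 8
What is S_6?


0

t=0: S=-1, d=9, jump=1, S_1=0
t=1: S=0, d=8, jump=0, S_2=0
t=2: S=0, d=4, jump=0, S_3=0
t=3: S=0, d=2, jump=0, S_4=0
t=4: S=0, d=3, jump=0, S_5=0
t=5: S=0, d=8, jump=0, S_6=0


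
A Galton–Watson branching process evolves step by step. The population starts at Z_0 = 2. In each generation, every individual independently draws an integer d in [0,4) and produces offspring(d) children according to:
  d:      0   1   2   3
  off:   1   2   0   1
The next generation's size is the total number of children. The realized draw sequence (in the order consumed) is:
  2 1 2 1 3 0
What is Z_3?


gen 0: Z_0=2, draws=[2, 1], offspring=[0, 2], Z_1=2
gen 1: Z_1=2, draws=[2, 1], offspring=[0, 2], Z_2=2
gen 2: Z_2=2, draws=[3, 0], offspring=[1, 1], Z_3=2

2


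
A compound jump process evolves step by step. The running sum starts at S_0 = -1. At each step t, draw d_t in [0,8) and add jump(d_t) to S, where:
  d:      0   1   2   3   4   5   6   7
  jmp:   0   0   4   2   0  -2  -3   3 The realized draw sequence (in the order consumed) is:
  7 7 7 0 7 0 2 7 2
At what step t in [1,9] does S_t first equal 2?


t=0: S=-1, d=7, jump=3, S_1=2
t=1: S=2, d=7, jump=3, S_2=5
t=2: S=5, d=7, jump=3, S_3=8
t=3: S=8, d=0, jump=0, S_4=8
t=4: S=8, d=7, jump=3, S_5=11
t=5: S=11, d=0, jump=0, S_6=11
t=6: S=11, d=2, jump=4, S_7=15
t=7: S=15, d=7, jump=3, S_8=18
t=8: S=18, d=2, jump=4, S_9=22

1


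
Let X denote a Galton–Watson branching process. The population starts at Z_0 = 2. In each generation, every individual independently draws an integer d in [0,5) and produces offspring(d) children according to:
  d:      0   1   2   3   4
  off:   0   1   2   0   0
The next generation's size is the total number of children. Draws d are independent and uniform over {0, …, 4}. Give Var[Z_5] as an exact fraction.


3735072/9765625

Outcome values over d=0..4: [0, 1, 2, 0, 0]
Σy = 3, Σy² = 5, M = 5
μ = 3/5 = 3/5,  σ² = 5/5 − (3/5)² = 16/25
V_0 = 0, E_0 = 2
V_1 = 16/25·E_0 + (3/5)²·V_0 = 32/25;  E_1 = 6/5
V_2 = 16/25·E_1 + (3/5)²·V_1 = 768/625;  E_2 = 18/25
V_3 = 16/25·E_2 + (3/5)²·V_2 = 14112/15625;  E_3 = 54/125
V_4 = 16/25·E_3 + (3/5)²·V_3 = 235008/390625;  E_4 = 162/625
V_5 = 16/25·E_4 + (3/5)²·V_4 = 3735072/9765625;  E_5 = 486/3125


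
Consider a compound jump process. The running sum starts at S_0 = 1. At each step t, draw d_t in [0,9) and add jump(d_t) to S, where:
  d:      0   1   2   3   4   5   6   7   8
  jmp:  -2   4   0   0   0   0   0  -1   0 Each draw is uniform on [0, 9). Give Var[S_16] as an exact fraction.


3008/81

Outcome values over d=0..8: [-2, 4, 0, 0, 0, 0, 0, -1, 0]
Σy = 1, Σy² = 21, M = 9
μ = 1/9 = 1/9,  σ² = 21/9 − (1/9)² = 188/81
Independent increments: Var[S_16] = 16·σ² = 16·(188/81) = 3008/81


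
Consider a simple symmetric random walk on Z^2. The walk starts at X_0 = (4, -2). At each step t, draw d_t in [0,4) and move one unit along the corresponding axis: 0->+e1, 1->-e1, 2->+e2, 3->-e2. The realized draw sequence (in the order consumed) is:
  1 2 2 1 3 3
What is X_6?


(2, -2)

t=0: X=(4, -2), d=1 → -e1, X_1=(3, -2)
t=1: X=(3, -2), d=2 → +e2, X_2=(3, -1)
t=2: X=(3, -1), d=2 → +e2, X_3=(3, 0)
t=3: X=(3, 0), d=1 → -e1, X_4=(2, 0)
t=4: X=(2, 0), d=3 → -e2, X_5=(2, -1)
t=5: X=(2, -1), d=3 → -e2, X_6=(2, -2)


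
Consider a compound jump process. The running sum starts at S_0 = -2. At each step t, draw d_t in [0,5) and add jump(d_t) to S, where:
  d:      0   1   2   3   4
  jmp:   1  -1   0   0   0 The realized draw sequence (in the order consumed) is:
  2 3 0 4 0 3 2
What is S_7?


0

t=0: S=-2, d=2, jump=0, S_1=-2
t=1: S=-2, d=3, jump=0, S_2=-2
t=2: S=-2, d=0, jump=1, S_3=-1
t=3: S=-1, d=4, jump=0, S_4=-1
t=4: S=-1, d=0, jump=1, S_5=0
t=5: S=0, d=3, jump=0, S_6=0
t=6: S=0, d=2, jump=0, S_7=0


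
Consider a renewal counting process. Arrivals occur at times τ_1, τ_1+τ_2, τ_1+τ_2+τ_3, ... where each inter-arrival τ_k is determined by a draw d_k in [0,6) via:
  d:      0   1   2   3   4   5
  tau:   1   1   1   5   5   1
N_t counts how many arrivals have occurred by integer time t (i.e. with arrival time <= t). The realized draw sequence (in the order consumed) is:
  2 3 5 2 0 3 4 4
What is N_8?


4

draw d_1=2: τ_1=1, arrival time A_1=1
draw d_2=3: τ_2=5, arrival time A_2=6
draw d_3=5: τ_3=1, arrival time A_3=7
draw d_4=2: τ_4=1, arrival time A_4=8
draw d_5=0: τ_5=1, arrival time A_5=9
draw d_6=3: τ_6=5, arrival time A_6=14
draw d_7=4: τ_7=5, arrival time A_7=19
draw d_8=4: τ_8=5, arrival time A_8=24
N_t over t=0..8: 0:0 1:1 2:1 3:1 4:1 5:1 6:2 7:3 8:4


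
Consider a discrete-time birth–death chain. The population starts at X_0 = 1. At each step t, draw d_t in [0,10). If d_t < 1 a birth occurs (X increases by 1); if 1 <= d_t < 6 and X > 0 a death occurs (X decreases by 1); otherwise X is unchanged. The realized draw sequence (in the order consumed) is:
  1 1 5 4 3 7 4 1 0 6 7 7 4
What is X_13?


t=0: X=1, d=1 → death, X_1=0
t=1: X=0, d=1 → hold, X_2=0
t=2: X=0, d=5 → hold, X_3=0
t=3: X=0, d=4 → hold, X_4=0
t=4: X=0, d=3 → hold, X_5=0
t=5: X=0, d=7 → hold, X_6=0
t=6: X=0, d=4 → hold, X_7=0
t=7: X=0, d=1 → hold, X_8=0
t=8: X=0, d=0 → birth, X_9=1
t=9: X=1, d=6 → hold, X_10=1
t=10: X=1, d=7 → hold, X_11=1
t=11: X=1, d=7 → hold, X_12=1
t=12: X=1, d=4 → death, X_13=0

0


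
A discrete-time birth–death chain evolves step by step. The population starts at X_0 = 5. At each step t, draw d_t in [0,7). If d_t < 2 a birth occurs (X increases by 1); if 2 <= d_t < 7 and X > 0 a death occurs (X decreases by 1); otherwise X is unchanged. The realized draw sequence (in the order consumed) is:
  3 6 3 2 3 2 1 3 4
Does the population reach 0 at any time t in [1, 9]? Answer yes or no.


t=0: X=5, d=3 → death, X_1=4
t=1: X=4, d=6 → death, X_2=3
t=2: X=3, d=3 → death, X_3=2
t=3: X=2, d=2 → death, X_4=1
t=4: X=1, d=3 → death, X_5=0
t=5: X=0, d=2 → hold, X_6=0
t=6: X=0, d=1 → birth, X_7=1
t=7: X=1, d=3 → death, X_8=0
t=8: X=0, d=4 → hold, X_9=0

yes


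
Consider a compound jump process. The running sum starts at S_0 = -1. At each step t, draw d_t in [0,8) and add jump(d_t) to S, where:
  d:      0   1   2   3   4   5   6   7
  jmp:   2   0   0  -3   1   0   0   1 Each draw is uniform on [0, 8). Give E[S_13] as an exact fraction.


5/8

Outcome values over d=0..7: [2, 0, 0, -3, 1, 0, 0, 1]
Σy = 1, Σy² = 15, M = 8
μ = 1/8 = 1/8,  σ² = 15/8 − (1/8)² = 119/64
E[S_13] = -1 + 13·(1/8) = 5/8


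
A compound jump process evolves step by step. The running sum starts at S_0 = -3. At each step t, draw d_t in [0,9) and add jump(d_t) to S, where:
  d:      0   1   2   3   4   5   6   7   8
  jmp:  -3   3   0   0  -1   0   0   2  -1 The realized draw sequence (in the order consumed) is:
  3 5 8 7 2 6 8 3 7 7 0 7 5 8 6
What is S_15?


t=0: S=-3, d=3, jump=0, S_1=-3
t=1: S=-3, d=5, jump=0, S_2=-3
t=2: S=-3, d=8, jump=-1, S_3=-4
t=3: S=-4, d=7, jump=2, S_4=-2
t=4: S=-2, d=2, jump=0, S_5=-2
t=5: S=-2, d=6, jump=0, S_6=-2
t=6: S=-2, d=8, jump=-1, S_7=-3
t=7: S=-3, d=3, jump=0, S_8=-3
t=8: S=-3, d=7, jump=2, S_9=-1
t=9: S=-1, d=7, jump=2, S_10=1
t=10: S=1, d=0, jump=-3, S_11=-2
t=11: S=-2, d=7, jump=2, S_12=0
t=12: S=0, d=5, jump=0, S_13=0
t=13: S=0, d=8, jump=-1, S_14=-1
t=14: S=-1, d=6, jump=0, S_15=-1

-1


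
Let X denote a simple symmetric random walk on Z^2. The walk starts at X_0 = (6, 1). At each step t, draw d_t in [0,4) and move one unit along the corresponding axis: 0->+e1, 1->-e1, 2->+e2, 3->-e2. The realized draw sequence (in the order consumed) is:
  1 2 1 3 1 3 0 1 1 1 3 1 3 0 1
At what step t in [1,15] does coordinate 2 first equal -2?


t=0: X=(6, 1), d=1 → -e1, X_1=(5, 1)
t=1: X=(5, 1), d=2 → +e2, X_2=(5, 2)
t=2: X=(5, 2), d=1 → -e1, X_3=(4, 2)
t=3: X=(4, 2), d=3 → -e2, X_4=(4, 1)
t=4: X=(4, 1), d=1 → -e1, X_5=(3, 1)
t=5: X=(3, 1), d=3 → -e2, X_6=(3, 0)
t=6: X=(3, 0), d=0 → +e1, X_7=(4, 0)
t=7: X=(4, 0), d=1 → -e1, X_8=(3, 0)
t=8: X=(3, 0), d=1 → -e1, X_9=(2, 0)
t=9: X=(2, 0), d=1 → -e1, X_10=(1, 0)
t=10: X=(1, 0), d=3 → -e2, X_11=(1, -1)
t=11: X=(1, -1), d=1 → -e1, X_12=(0, -1)
t=12: X=(0, -1), d=3 → -e2, X_13=(0, -2)
t=13: X=(0, -2), d=0 → +e1, X_14=(1, -2)
t=14: X=(1, -2), d=1 → -e1, X_15=(0, -2)

13


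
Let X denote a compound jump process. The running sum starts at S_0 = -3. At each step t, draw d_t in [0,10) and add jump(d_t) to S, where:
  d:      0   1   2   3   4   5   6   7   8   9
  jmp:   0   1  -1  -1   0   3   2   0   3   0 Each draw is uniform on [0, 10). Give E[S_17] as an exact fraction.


Outcome values over d=0..9: [0, 1, -1, -1, 0, 3, 2, 0, 3, 0]
Σy = 7, Σy² = 25, M = 10
μ = 7/10 = 7/10,  σ² = 25/10 − (7/10)² = 201/100
E[S_17] = -3 + 17·(7/10) = 89/10

89/10


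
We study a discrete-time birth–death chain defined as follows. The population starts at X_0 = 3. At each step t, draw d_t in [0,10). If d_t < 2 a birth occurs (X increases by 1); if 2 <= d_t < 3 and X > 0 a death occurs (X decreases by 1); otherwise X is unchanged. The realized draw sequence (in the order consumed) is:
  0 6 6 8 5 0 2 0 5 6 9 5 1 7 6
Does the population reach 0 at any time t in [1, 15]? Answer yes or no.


no

t=0: X=3, d=0 → birth, X_1=4
t=1: X=4, d=6 → hold, X_2=4
t=2: X=4, d=6 → hold, X_3=4
t=3: X=4, d=8 → hold, X_4=4
t=4: X=4, d=5 → hold, X_5=4
t=5: X=4, d=0 → birth, X_6=5
t=6: X=5, d=2 → death, X_7=4
t=7: X=4, d=0 → birth, X_8=5
t=8: X=5, d=5 → hold, X_9=5
t=9: X=5, d=6 → hold, X_10=5
t=10: X=5, d=9 → hold, X_11=5
t=11: X=5, d=5 → hold, X_12=5
t=12: X=5, d=1 → birth, X_13=6
t=13: X=6, d=7 → hold, X_14=6
t=14: X=6, d=6 → hold, X_15=6


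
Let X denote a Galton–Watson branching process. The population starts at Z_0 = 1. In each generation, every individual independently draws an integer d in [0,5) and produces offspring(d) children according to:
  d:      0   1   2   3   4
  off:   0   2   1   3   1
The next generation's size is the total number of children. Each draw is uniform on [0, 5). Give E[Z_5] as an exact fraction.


Outcome values over d=0..4: [0, 2, 1, 3, 1]
Σy = 7, Σy² = 15, M = 5
μ = 7/5 = 7/5,  σ² = 15/5 − (7/5)² = 26/25
E[Z_0] = 1
E[Z_1] = 7/5·E[Z_0] = 7/5
E[Z_2] = 7/5·E[Z_1] = 49/25
E[Z_3] = 7/5·E[Z_2] = 343/125
E[Z_4] = 7/5·E[Z_3] = 2401/625
E[Z_5] = 7/5·E[Z_4] = 16807/3125

16807/3125


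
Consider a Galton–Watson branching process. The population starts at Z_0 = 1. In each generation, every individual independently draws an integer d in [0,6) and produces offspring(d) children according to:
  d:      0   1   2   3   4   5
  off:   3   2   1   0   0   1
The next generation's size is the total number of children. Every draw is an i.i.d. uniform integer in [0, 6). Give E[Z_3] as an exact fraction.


343/216

Outcome values over d=0..5: [3, 2, 1, 0, 0, 1]
Σy = 7, Σy² = 15, M = 6
μ = 7/6 = 7/6,  σ² = 15/6 − (7/6)² = 41/36
E[Z_0] = 1
E[Z_1] = 7/6·E[Z_0] = 7/6
E[Z_2] = 7/6·E[Z_1] = 49/36
E[Z_3] = 7/6·E[Z_2] = 343/216


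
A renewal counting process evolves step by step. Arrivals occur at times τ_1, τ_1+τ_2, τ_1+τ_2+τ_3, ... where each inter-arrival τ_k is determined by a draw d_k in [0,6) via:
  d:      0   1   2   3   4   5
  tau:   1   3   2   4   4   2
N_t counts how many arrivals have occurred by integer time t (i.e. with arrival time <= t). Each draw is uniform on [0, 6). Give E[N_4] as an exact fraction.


Inter-arrival values over d=0..5: [1, 3, 2, 4, 4, 2]
Each d has probability 1/6, so the pmf of τ is: f(1) = 1/6, f(2) = 1/3, f(3) = 1/6, f(4) = 1/3
Renewal equation for m(n) = E[N_n]: condition on τ_1 = k (if k <= n, one arrival plus a fresh copy on the remaining n−k steps): m(n) = F(n) + Σ_{k<=n} f(k)·m(n−k), where F(n) = P(τ <= n) and m(0) = 0
m(1) = F(1) = 1/6
m(2) = F(2) + f(1)·m(1) = 1/2 + 1/6·1/6 = 19/36
m(3) = F(3) + f(1)·m(2) + f(2)·m(1) = 2/3 + 1/6·19/36 + 1/3·1/6 = 175/216
m(4) = F(4) + f(1)·m(3) + f(2)·m(2) + f(3)·m(1) = 1 + 1/6·175/216 + 1/3·19/36 + 1/6·1/6 = 1735/1296
E[N_4] = m(4) = 1735/1296

1735/1296
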